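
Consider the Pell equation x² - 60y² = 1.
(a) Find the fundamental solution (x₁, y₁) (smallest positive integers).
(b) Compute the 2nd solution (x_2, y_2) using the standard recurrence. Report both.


Step 1: Find the fundamental solution (x₁, y₁) of x² - 60y² = 1.
  Expand √60 as a continued fraction. a₀ = ⌊√60⌋ = 7; iterate m_{k+1} = d_k·a_k − m_k, d_{k+1} = (60 − m_{k+1}²)/d_k, a_{k+1} = ⌊(a₀ + m_{k+1})/d_{k+1}⌋ (starting m₀ = 0, d₀ = 1), with convergents p_k = a_k·p_{k-1} + p_{k-2}, q_k = a_k·q_{k-1} + q_{k-2} (p₋₁ = 1, q₋₁ = 0):
  k = 0: a₀ = 7; p₀/q₀ = 7/1; p₀² − 60·q₀² = 49 − 60 = -11.
  k = 1: m = 7, d = 11, a = ⌊(7 + 7)/11⌋ = 1; p/q = (1·7 + 1)/(1·1 + 0) = 8/1; p² − 60·q² = 64 − 60 = 4.
  k = 2: m = 4, d = 4, a = ⌊(7 + 4)/4⌋ = 2; p/q = (2·8 + 7)/(2·1 + 1) = 23/3; p² − 60·q² = 529 − 540 = -11.
  k = 3: m = 4, d = 11, a = ⌊(7 + 4)/11⌋ = 1; p/q = (1·23 + 8)/(1·3 + 1) = 31/4; p² − 60·q² = 961 − 960 = 1.
  The first convergent with p² − 60·q² = 1 gives the fundamental solution (x₁, y₁) = (31, 4).
Step 2: Apply the recurrence (x_{n+1}, y_{n+1}) = (x₁x_n + 60y₁y_n, x₁y_n + y₁x_n) repeatedly.
  From (x_1, y_1) = (31, 4): x_2 = 31·31 + 60·4·4 = 1921; y_2 = 31·4 + 4·31 = 248.
Step 3: Verify x_2² - 60·y_2² = 3690241 - 3690240 = 1 (should be 1). ✓

(x_1, y_1) = (31, 4); (x_2, y_2) = (1921, 248).


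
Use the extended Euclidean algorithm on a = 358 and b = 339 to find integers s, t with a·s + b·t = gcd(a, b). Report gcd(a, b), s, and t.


Euclidean algorithm on (358, 339) — divide until remainder is 0:
  358 = 1 · 339 + 19
  339 = 17 · 19 + 16
  19 = 1 · 16 + 3
  16 = 5 · 3 + 1
  3 = 3 · 1 + 0
gcd(358, 339) = 1.
Track Bezout coefficients alongside the remainders: start with r₀ = 358 = a·1 + b·0 (s = 1, t = 0) and r₁ = 339 = a·0 + b·1 (s = 0, t = 1); each new remainder r_{k+1} = r_{k-1} − q_k·r_k inherits s_{k+1} = s_{k-1} − q_k·s_k, t_{k+1} = t_{k-1} − q_k·t_k, so r_k = a·s_k + b·t_k at every step:
  q = 1: r = 19, s = 1 − 1·0 = 1, t = 0 − 1·1 = -1  (check: 358·1 + 339·(-1) = 19)
  q = 17: r = 16, s = 0 − 17·1 = -17, t = 1 − 17·(-1) = 18  (check: 358·(-17) + 339·18 = 16)
  q = 1: r = 3, s = 1 − 1·(-17) = 18, t = -1 − 1·18 = -19  (check: 358·18 + 339·(-19) = 3)
  q = 5: r = 1, s = -17 − 5·18 = -107, t = 18 − 5·(-19) = 113  (check: 358·(-107) + 339·113 = 1)
The row with r = 1 (the gcd) gives the Bezout coefficients s = -107, t = 113.
Result: 358 · (-107) + 339 · (113) = 1.

gcd(358, 339) = 1; s = -107, t = 113 (check: 358·(-107) + 339·113 = 1).


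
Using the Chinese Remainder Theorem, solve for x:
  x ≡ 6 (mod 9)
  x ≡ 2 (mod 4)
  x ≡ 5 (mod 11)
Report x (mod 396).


Moduli 9, 4, 11 are pairwise coprime; by CRT there is a unique solution modulo M = 9 · 4 · 11 = 396.
Solve pairwise, accumulating the modulus:
  Start with x ≡ 6 (mod 9).
  Combine with x ≡ 2 (mod 4): since gcd(9, 4) = 1, we get a unique residue mod 36.
    Write x = 6 + 9·t and substitute into x ≡ 2 (mod 4): 9·t ≡ 2 − 6 = -4 (mod 4).
    Reduce coefficients mod 4: 1·t ≡ 0 (mod 4).
    So t ≡ 0 (mod 4).
    Then x = 6 + 9·0 = 6, valid modulo lcm(9, 4) = 36: x ≡ 6 (mod 36).
  Combine with x ≡ 5 (mod 11): since gcd(36, 11) = 1, we get a unique residue mod 396.
    Write x = 6 + 36·t and substitute into x ≡ 5 (mod 11): 36·t ≡ 5 − 6 = -1 (mod 11).
    Reduce coefficients mod 11: 3·t ≡ 10 (mod 11).
    The inverse of 3 mod 11 is 4 (since 3·4 = 12 = 1·11 + 1), so t ≡ 4·10 = 40 ≡ 7 (mod 11).
    Then x = 6 + 36·7 = 258, valid modulo lcm(36, 11) = 396: x ≡ 258 (mod 396).
Verify: 258 mod 9 = 6 ✓, 258 mod 4 = 2 ✓, 258 mod 11 = 5 ✓.

x ≡ 258 (mod 396).


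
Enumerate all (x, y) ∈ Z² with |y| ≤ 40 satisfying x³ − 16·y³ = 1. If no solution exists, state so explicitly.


The equation is x³ - 16y³ = 1. For fixed y, x³ = 16·y³ + 1, so a solution requires the RHS to be a perfect cube.
Strategy: iterate y from -40 to 40, compute RHS = 16·y³ + 1, and check whether it is a (positive or negative) perfect cube.
Check small values of y:
  y = 0: RHS = 1 = (1)³ ⇒ x = 1 works.
  y = 1: RHS = 17 is not a perfect cube.
  y = -1: RHS = -15 is not a perfect cube.
  y = 2: RHS = 129 is not a perfect cube.
  y = -2: RHS = -127 is not a perfect cube.
  y = 3: RHS = 433 is not a perfect cube.
  y = -3: RHS = -431 is not a perfect cube.
Continuing the search up to |y| = 40 finds no further solutions beyond those listed.
Collected solutions: (1, 0).

Solutions (with |y| ≤ 40): (1, 0).


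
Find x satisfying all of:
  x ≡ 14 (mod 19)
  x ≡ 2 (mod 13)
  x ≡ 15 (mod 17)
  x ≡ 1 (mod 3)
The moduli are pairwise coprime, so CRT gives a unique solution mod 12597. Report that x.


Product of moduli M = 19 · 13 · 17 · 3 = 12597.
Merge one congruence at a time:
  Start: x ≡ 14 (mod 19).
  Combine with x ≡ 2 (mod 13); new modulus lcm = 247.
    Write x = 14 + 19·t and substitute into x ≡ 2 (mod 13): 19·t ≡ 2 − 14 = -12 (mod 13).
    Reduce coefficients mod 13: 6·t ≡ 1 (mod 13).
    The inverse of 6 mod 13 is 11 (since 6·11 = 66 = 5·13 + 1), so t ≡ 11·1 = 11 ≡ 11 (mod 13).
    Then x = 14 + 19·11 = 223, valid modulo lcm(19, 13) = 247: x ≡ 223 (mod 247).
  Combine with x ≡ 15 (mod 17); new modulus lcm = 4199.
    Write x = 223 + 247·t and substitute into x ≡ 15 (mod 17): 247·t ≡ 15 − 223 = -208 (mod 17).
    Reduce coefficients mod 17: 9·t ≡ 13 (mod 17).
    The inverse of 9 mod 17 is 2 (since 9·2 = 18 = 1·17 + 1), so t ≡ 2·13 = 26 ≡ 9 (mod 17).
    Then x = 223 + 247·9 = 2446, valid modulo lcm(247, 17) = 4199: x ≡ 2446 (mod 4199).
  Combine with x ≡ 1 (mod 3); new modulus lcm = 12597.
    Write x = 2446 + 4199·t and substitute into x ≡ 1 (mod 3): 4199·t ≡ 1 − 2446 = -2445 (mod 3).
    Reduce coefficients mod 3: 2·t ≡ 0 (mod 3).
    The inverse of 2 mod 3 is 2 (since 2·2 = 4 = 1·3 + 1), so t ≡ 2·0 = 0 ≡ 0 (mod 3).
    Then x = 2446 + 4199·0 = 2446, valid modulo lcm(4199, 3) = 12597: x ≡ 2446 (mod 12597).
Verify against each original: 2446 mod 19 = 14, 2446 mod 13 = 2, 2446 mod 17 = 15, 2446 mod 3 = 1.

x ≡ 2446 (mod 12597).


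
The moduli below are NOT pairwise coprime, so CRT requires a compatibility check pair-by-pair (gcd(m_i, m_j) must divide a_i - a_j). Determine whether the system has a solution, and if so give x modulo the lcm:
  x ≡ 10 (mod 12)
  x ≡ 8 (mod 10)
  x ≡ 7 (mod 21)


Moduli 12, 10, 21 are not pairwise coprime, so CRT works modulo lcm(m_i) when all pairwise compatibility conditions hold.
Pairwise compatibility: gcd(m_i, m_j) must divide a_i - a_j for every pair.
Merge one congruence at a time:
  Start: x ≡ 10 (mod 12).
  Combine with x ≡ 8 (mod 10): gcd(12, 10) = 2; 8 - 10 = -2, which IS divisible by 2, so compatible.
    Write x = 10 + 12·t and substitute into x ≡ 8 (mod 10): 12·t ≡ 8 − 10 = -2 (mod 10).
    Divide the congruence (and modulus) by g = 2: 6·t ≡ -1 (mod 5).
    Reduce coefficients mod 5: 1·t ≡ 4 (mod 5).
    So t ≡ 4 (mod 5).
    Then x = 10 + 12·4 = 58, valid modulo lcm(12, 10) = 60: x ≡ 58 (mod 60).
  Combine with x ≡ 7 (mod 21): gcd(60, 21) = 3; 7 - 58 = -51, which IS divisible by 3, so compatible.
    Write x = 58 + 60·t and substitute into x ≡ 7 (mod 21): 60·t ≡ 7 − 58 = -51 (mod 21).
    Divide the congruence (and modulus) by g = 3: 20·t ≡ -17 (mod 7).
    Reduce coefficients mod 7: 6·t ≡ 4 (mod 7).
    The inverse of 6 mod 7 is 6 (since 6·6 = 36 = 5·7 + 1), so t ≡ 6·4 = 24 ≡ 3 (mod 7).
    Then x = 58 + 60·3 = 238, valid modulo lcm(60, 21) = 420: x ≡ 238 (mod 420).
Verify: 238 mod 12 = 10, 238 mod 10 = 8, 238 mod 21 = 7.

x ≡ 238 (mod 420).


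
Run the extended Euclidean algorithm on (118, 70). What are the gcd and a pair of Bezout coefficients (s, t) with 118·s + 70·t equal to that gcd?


Euclidean algorithm on (118, 70) — divide until remainder is 0:
  118 = 1 · 70 + 48
  70 = 1 · 48 + 22
  48 = 2 · 22 + 4
  22 = 5 · 4 + 2
  4 = 2 · 2 + 0
gcd(118, 70) = 2.
Track Bezout coefficients alongside the remainders: start with r₀ = 118 = a·1 + b·0 (s = 1, t = 0) and r₁ = 70 = a·0 + b·1 (s = 0, t = 1); each new remainder r_{k+1} = r_{k-1} − q_k·r_k inherits s_{k+1} = s_{k-1} − q_k·s_k, t_{k+1} = t_{k-1} − q_k·t_k, so r_k = a·s_k + b·t_k at every step:
  q = 1: r = 48, s = 1 − 1·0 = 1, t = 0 − 1·1 = -1  (check: 118·1 + 70·(-1) = 48)
  q = 1: r = 22, s = 0 − 1·1 = -1, t = 1 − 1·(-1) = 2  (check: 118·(-1) + 70·2 = 22)
  q = 2: r = 4, s = 1 − 2·(-1) = 3, t = -1 − 2·2 = -5  (check: 118·3 + 70·(-5) = 4)
  q = 5: r = 2, s = -1 − 5·3 = -16, t = 2 − 5·(-5) = 27  (check: 118·(-16) + 70·27 = 2)
The row with r = 2 (the gcd) gives the Bezout coefficients s = -16, t = 27.
Result: 118 · (-16) + 70 · (27) = 2.

gcd(118, 70) = 2; s = -16, t = 27 (check: 118·(-16) + 70·27 = 2).


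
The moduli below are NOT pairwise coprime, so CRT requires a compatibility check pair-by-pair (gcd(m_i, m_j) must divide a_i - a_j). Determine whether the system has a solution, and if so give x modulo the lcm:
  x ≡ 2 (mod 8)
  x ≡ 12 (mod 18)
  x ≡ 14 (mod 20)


Moduli 8, 18, 20 are not pairwise coprime, so CRT works modulo lcm(m_i) when all pairwise compatibility conditions hold.
Pairwise compatibility: gcd(m_i, m_j) must divide a_i - a_j for every pair.
Merge one congruence at a time:
  Start: x ≡ 2 (mod 8).
  Combine with x ≡ 12 (mod 18): gcd(8, 18) = 2; 12 - 2 = 10, which IS divisible by 2, so compatible.
    Write x = 2 + 8·t and substitute into x ≡ 12 (mod 18): 8·t ≡ 12 − 2 = 10 (mod 18).
    Divide the congruence (and modulus) by g = 2: 4·t ≡ 5 (mod 9).
    The inverse of 4 mod 9 is 7 (since 4·7 = 28 = 3·9 + 1), so t ≡ 7·5 = 35 ≡ 8 (mod 9).
    Then x = 2 + 8·8 = 66, valid modulo lcm(8, 18) = 72: x ≡ 66 (mod 72).
  Combine with x ≡ 14 (mod 20): gcd(72, 20) = 4; 14 - 66 = -52, which IS divisible by 4, so compatible.
    Write x = 66 + 72·t and substitute into x ≡ 14 (mod 20): 72·t ≡ 14 − 66 = -52 (mod 20).
    Divide the congruence (and modulus) by g = 4: 18·t ≡ -13 (mod 5).
    Reduce coefficients mod 5: 3·t ≡ 2 (mod 5).
    The inverse of 3 mod 5 is 2 (since 3·2 = 6 = 1·5 + 1), so t ≡ 2·2 = 4 ≡ 4 (mod 5).
    Then x = 66 + 72·4 = 354, valid modulo lcm(72, 20) = 360: x ≡ 354 (mod 360).
Verify: 354 mod 8 = 2, 354 mod 18 = 12, 354 mod 20 = 14.

x ≡ 354 (mod 360).


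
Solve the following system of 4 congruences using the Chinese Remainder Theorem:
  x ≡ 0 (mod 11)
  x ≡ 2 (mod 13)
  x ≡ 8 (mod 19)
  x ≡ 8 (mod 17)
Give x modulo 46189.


Product of moduli M = 11 · 13 · 19 · 17 = 46189.
Merge one congruence at a time:
  Start: x ≡ 0 (mod 11).
  Combine with x ≡ 2 (mod 13); new modulus lcm = 143.
    Write x = 0 + 11·t and substitute into x ≡ 2 (mod 13): 11·t ≡ 2 − 0 = 2 (mod 13).
    The inverse of 11 mod 13 is 6 (since 11·6 = 66 = 5·13 + 1), so t ≡ 6·2 = 12 ≡ 12 (mod 13).
    Then x = 0 + 11·12 = 132, valid modulo lcm(11, 13) = 143: x ≡ 132 (mod 143).
  Combine with x ≡ 8 (mod 19); new modulus lcm = 2717.
    Write x = 132 + 143·t and substitute into x ≡ 8 (mod 19): 143·t ≡ 8 − 132 = -124 (mod 19).
    Reduce coefficients mod 19: 10·t ≡ 9 (mod 19).
    The inverse of 10 mod 19 is 2 (since 10·2 = 20 = 1·19 + 1), so t ≡ 2·9 = 18 ≡ 18 (mod 19).
    Then x = 132 + 143·18 = 2706, valid modulo lcm(143, 19) = 2717: x ≡ 2706 (mod 2717).
  Combine with x ≡ 8 (mod 17); new modulus lcm = 46189.
    Write x = 2706 + 2717·t and substitute into x ≡ 8 (mod 17): 2717·t ≡ 8 − 2706 = -2698 (mod 17).
    Reduce coefficients mod 17: 14·t ≡ 5 (mod 17).
    The inverse of 14 mod 17 is 11 (since 14·11 = 154 = 9·17 + 1), so t ≡ 11·5 = 55 ≡ 4 (mod 17).
    Then x = 2706 + 2717·4 = 13574, valid modulo lcm(2717, 17) = 46189: x ≡ 13574 (mod 46189).
Verify against each original: 13574 mod 11 = 0, 13574 mod 13 = 2, 13574 mod 19 = 8, 13574 mod 17 = 8.

x ≡ 13574 (mod 46189).


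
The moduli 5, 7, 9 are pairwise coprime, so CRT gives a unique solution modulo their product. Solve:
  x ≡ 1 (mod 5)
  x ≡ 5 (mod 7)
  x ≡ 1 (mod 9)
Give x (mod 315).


Moduli 5, 7, 9 are pairwise coprime; by CRT there is a unique solution modulo M = 5 · 7 · 9 = 315.
Solve pairwise, accumulating the modulus:
  Start with x ≡ 1 (mod 5).
  Combine with x ≡ 5 (mod 7): since gcd(5, 7) = 1, we get a unique residue mod 35.
    Write x = 1 + 5·t and substitute into x ≡ 5 (mod 7): 5·t ≡ 5 − 1 = 4 (mod 7).
    The inverse of 5 mod 7 is 3 (since 5·3 = 15 = 2·7 + 1), so t ≡ 3·4 = 12 ≡ 5 (mod 7).
    Then x = 1 + 5·5 = 26, valid modulo lcm(5, 7) = 35: x ≡ 26 (mod 35).
  Combine with x ≡ 1 (mod 9): since gcd(35, 9) = 1, we get a unique residue mod 315.
    Write x = 26 + 35·t and substitute into x ≡ 1 (mod 9): 35·t ≡ 1 − 26 = -25 (mod 9).
    Reduce coefficients mod 9: 8·t ≡ 2 (mod 9).
    The inverse of 8 mod 9 is 8 (since 8·8 = 64 = 7·9 + 1), so t ≡ 8·2 = 16 ≡ 7 (mod 9).
    Then x = 26 + 35·7 = 271, valid modulo lcm(35, 9) = 315: x ≡ 271 (mod 315).
Verify: 271 mod 5 = 1 ✓, 271 mod 7 = 5 ✓, 271 mod 9 = 1 ✓.

x ≡ 271 (mod 315).


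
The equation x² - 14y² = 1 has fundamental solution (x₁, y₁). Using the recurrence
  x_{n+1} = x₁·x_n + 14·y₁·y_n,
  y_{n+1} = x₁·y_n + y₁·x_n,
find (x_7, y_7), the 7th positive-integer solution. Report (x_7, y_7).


Step 1: Find the fundamental solution (x₁, y₁) of x² - 14y² = 1.
  Expand √14 as a continued fraction. a₀ = ⌊√14⌋ = 3; iterate m_{k+1} = d_k·a_k − m_k, d_{k+1} = (14 − m_{k+1}²)/d_k, a_{k+1} = ⌊(a₀ + m_{k+1})/d_{k+1}⌋ (starting m₀ = 0, d₀ = 1), with convergents p_k = a_k·p_{k-1} + p_{k-2}, q_k = a_k·q_{k-1} + q_{k-2} (p₋₁ = 1, q₋₁ = 0):
  k = 0: a₀ = 3; p₀/q₀ = 3/1; p₀² − 14·q₀² = 9 − 14 = -5.
  k = 1: m = 3, d = 5, a = ⌊(3 + 3)/5⌋ = 1; p/q = (1·3 + 1)/(1·1 + 0) = 4/1; p² − 14·q² = 16 − 14 = 2.
  k = 2: m = 2, d = 2, a = ⌊(3 + 2)/2⌋ = 2; p/q = (2·4 + 3)/(2·1 + 1) = 11/3; p² − 14·q² = 121 − 126 = -5.
  k = 3: m = 2, d = 5, a = ⌊(3 + 2)/5⌋ = 1; p/q = (1·11 + 4)/(1·3 + 1) = 15/4; p² − 14·q² = 225 − 224 = 1.
  The first convergent with p² − 14·q² = 1 gives the fundamental solution (x₁, y₁) = (15, 4).
Step 2: Apply the recurrence (x_{n+1}, y_{n+1}) = (x₁x_n + 14y₁y_n, x₁y_n + y₁x_n) repeatedly.
  From (x_1, y_1) = (15, 4): x_2 = 15·15 + 14·4·4 = 449; y_2 = 15·4 + 4·15 = 120.
  From (x_2, y_2) = (449, 120): x_3 = 15·449 + 14·4·120 = 13455; y_3 = 15·120 + 4·449 = 3596.
  From (x_3, y_3) = (13455, 3596): x_4 = 15·13455 + 14·4·3596 = 403201; y_4 = 15·3596 + 4·13455 = 107760.
  From (x_4, y_4) = (403201, 107760): x_5 = 15·403201 + 14·4·107760 = 12082575; y_5 = 15·107760 + 4·403201 = 3229204.
  From (x_5, y_5) = (12082575, 3229204): x_6 = 15·12082575 + 14·4·3229204 = 362074049; y_6 = 15·3229204 + 4·12082575 = 96768360.
  From (x_6, y_6) = (362074049, 96768360): x_7 = 15·362074049 + 14·4·96768360 = 10850138895; y_7 = 15·96768360 + 4·362074049 = 2899821596.
Step 3: Verify x_7² - 14·y_7² = 117725514040791821025 - 117725514040791821024 = 1 (should be 1). ✓

(x_1, y_1) = (15, 4); (x_7, y_7) = (10850138895, 2899821596).


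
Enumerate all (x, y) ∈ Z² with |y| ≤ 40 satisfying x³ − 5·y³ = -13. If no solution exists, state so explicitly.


The equation is x³ - 5y³ = -13. For fixed y, x³ = 5·y³ − 13, so a solution requires the RHS to be a perfect cube.
Strategy: iterate y from -40 to 40, compute RHS = 5·y³ − 13, and check whether it is a (positive or negative) perfect cube.
Check small values of y:
  y = 0: RHS = -13 is not a perfect cube.
  y = 1: RHS = -8 = (-2)³ ⇒ x = -2 works.
  y = -1: RHS = -18 is not a perfect cube.
  y = 2: RHS = 27 = (3)³ ⇒ x = 3 works.
  y = -2: RHS = -53 is not a perfect cube.
  y = 3: RHS = 122 is not a perfect cube.
  y = -3: RHS = -148 is not a perfect cube.
Continuing, at y = -7: RHS = -1728 = (-12)³ ⇒ x = -12 works.
Searching the remaining y in |y| ≤ 40 finds no further solutions.
Collected solutions: (-2, 1), (3, 2), (-12, -7).

Solutions (with |y| ≤ 40): (-2, 1), (3, 2), (-12, -7).


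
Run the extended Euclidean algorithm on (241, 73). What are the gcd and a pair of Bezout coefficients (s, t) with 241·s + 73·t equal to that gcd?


Euclidean algorithm on (241, 73) — divide until remainder is 0:
  241 = 3 · 73 + 22
  73 = 3 · 22 + 7
  22 = 3 · 7 + 1
  7 = 7 · 1 + 0
gcd(241, 73) = 1.
Track Bezout coefficients alongside the remainders: start with r₀ = 241 = a·1 + b·0 (s = 1, t = 0) and r₁ = 73 = a·0 + b·1 (s = 0, t = 1); each new remainder r_{k+1} = r_{k-1} − q_k·r_k inherits s_{k+1} = s_{k-1} − q_k·s_k, t_{k+1} = t_{k-1} − q_k·t_k, so r_k = a·s_k + b·t_k at every step:
  q = 3: r = 22, s = 1 − 3·0 = 1, t = 0 − 3·1 = -3  (check: 241·1 + 73·(-3) = 22)
  q = 3: r = 7, s = 0 − 3·1 = -3, t = 1 − 3·(-3) = 10  (check: 241·(-3) + 73·10 = 7)
  q = 3: r = 1, s = 1 − 3·(-3) = 10, t = -3 − 3·10 = -33  (check: 241·10 + 73·(-33) = 1)
The row with r = 1 (the gcd) gives the Bezout coefficients s = 10, t = -33.
Result: 241 · (10) + 73 · (-33) = 1.

gcd(241, 73) = 1; s = 10, t = -33 (check: 241·10 + 73·(-33) = 1).


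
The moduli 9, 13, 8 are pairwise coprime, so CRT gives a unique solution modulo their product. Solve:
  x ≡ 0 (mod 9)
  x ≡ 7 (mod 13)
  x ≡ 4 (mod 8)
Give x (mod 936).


Moduli 9, 13, 8 are pairwise coprime; by CRT there is a unique solution modulo M = 9 · 13 · 8 = 936.
Solve pairwise, accumulating the modulus:
  Start with x ≡ 0 (mod 9).
  Combine with x ≡ 7 (mod 13): since gcd(9, 13) = 1, we get a unique residue mod 117.
    Write x = 0 + 9·t and substitute into x ≡ 7 (mod 13): 9·t ≡ 7 − 0 = 7 (mod 13).
    The inverse of 9 mod 13 is 3 (since 9·3 = 27 = 2·13 + 1), so t ≡ 3·7 = 21 ≡ 8 (mod 13).
    Then x = 0 + 9·8 = 72, valid modulo lcm(9, 13) = 117: x ≡ 72 (mod 117).
  Combine with x ≡ 4 (mod 8): since gcd(117, 8) = 1, we get a unique residue mod 936.
    Write x = 72 + 117·t and substitute into x ≡ 4 (mod 8): 117·t ≡ 4 − 72 = -68 (mod 8).
    Reduce coefficients mod 8: 5·t ≡ 4 (mod 8).
    The inverse of 5 mod 8 is 5 (since 5·5 = 25 = 3·8 + 1), so t ≡ 5·4 = 20 ≡ 4 (mod 8).
    Then x = 72 + 117·4 = 540, valid modulo lcm(117, 8) = 936: x ≡ 540 (mod 936).
Verify: 540 mod 9 = 0 ✓, 540 mod 13 = 7 ✓, 540 mod 8 = 4 ✓.

x ≡ 540 (mod 936).


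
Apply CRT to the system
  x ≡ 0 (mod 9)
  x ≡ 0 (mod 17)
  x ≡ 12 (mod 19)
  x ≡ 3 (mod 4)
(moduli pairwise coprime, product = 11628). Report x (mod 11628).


Product of moduli M = 9 · 17 · 19 · 4 = 11628.
Merge one congruence at a time:
  Start: x ≡ 0 (mod 9).
  Combine with x ≡ 0 (mod 17); new modulus lcm = 153.
    Write x = 0 + 9·t and substitute into x ≡ 0 (mod 17): 9·t ≡ 0 − 0 = 0 (mod 17).
    The inverse of 9 mod 17 is 2 (since 9·2 = 18 = 1·17 + 1), so t ≡ 2·0 = 0 ≡ 0 (mod 17).
    Then x = 0 + 9·0 = 0, valid modulo lcm(9, 17) = 153: x ≡ 0 (mod 153).
  Combine with x ≡ 12 (mod 19); new modulus lcm = 2907.
    Write x = 0 + 153·t and substitute into x ≡ 12 (mod 19): 153·t ≡ 12 − 0 = 12 (mod 19).
    Reduce coefficients mod 19: 1·t ≡ 12 (mod 19).
    So t ≡ 12 (mod 19).
    Then x = 0 + 153·12 = 1836, valid modulo lcm(153, 19) = 2907: x ≡ 1836 (mod 2907).
  Combine with x ≡ 3 (mod 4); new modulus lcm = 11628.
    Write x = 1836 + 2907·t and substitute into x ≡ 3 (mod 4): 2907·t ≡ 3 − 1836 = -1833 (mod 4).
    Reduce coefficients mod 4: 3·t ≡ 3 (mod 4).
    The inverse of 3 mod 4 is 3 (since 3·3 = 9 = 2·4 + 1), so t ≡ 3·3 = 9 ≡ 1 (mod 4).
    Then x = 1836 + 2907·1 = 4743, valid modulo lcm(2907, 4) = 11628: x ≡ 4743 (mod 11628).
Verify against each original: 4743 mod 9 = 0, 4743 mod 17 = 0, 4743 mod 19 = 12, 4743 mod 4 = 3.

x ≡ 4743 (mod 11628).


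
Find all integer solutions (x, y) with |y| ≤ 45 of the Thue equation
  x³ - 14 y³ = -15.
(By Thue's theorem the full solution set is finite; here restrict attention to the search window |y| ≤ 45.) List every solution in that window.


The equation is x³ - 14y³ = -15. For fixed y, x³ = 14·y³ − 15, so a solution requires the RHS to be a perfect cube.
Strategy: iterate y from -45 to 45, compute RHS = 14·y³ − 15, and check whether it is a (positive or negative) perfect cube.
Check small values of y:
  y = 0: RHS = -15 is not a perfect cube.
  y = 1: RHS = -1 = (-1)³ ⇒ x = -1 works.
  y = -1: RHS = -29 is not a perfect cube.
  y = 2: RHS = 97 is not a perfect cube.
  y = -2: RHS = -127 is not a perfect cube.
  y = 3: RHS = 363 is not a perfect cube.
  y = -3: RHS = -393 is not a perfect cube.
Continuing the search up to |y| = 45 finds no further solutions beyond those listed.
Collected solutions: (-1, 1).

Solutions (with |y| ≤ 45): (-1, 1).


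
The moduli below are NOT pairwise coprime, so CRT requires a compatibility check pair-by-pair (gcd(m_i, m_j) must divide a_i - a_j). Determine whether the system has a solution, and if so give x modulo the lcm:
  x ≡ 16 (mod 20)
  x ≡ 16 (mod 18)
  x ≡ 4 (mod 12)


Moduli 20, 18, 12 are not pairwise coprime, so CRT works modulo lcm(m_i) when all pairwise compatibility conditions hold.
Pairwise compatibility: gcd(m_i, m_j) must divide a_i - a_j for every pair.
Merge one congruence at a time:
  Start: x ≡ 16 (mod 20).
  Combine with x ≡ 16 (mod 18): gcd(20, 18) = 2; 16 - 16 = 0, which IS divisible by 2, so compatible.
    Write x = 16 + 20·t and substitute into x ≡ 16 (mod 18): 20·t ≡ 16 − 16 = 0 (mod 18).
    Divide the congruence (and modulus) by g = 2: 10·t ≡ 0 (mod 9).
    Reduce coefficients mod 9: 1·t ≡ 0 (mod 9).
    So t ≡ 0 (mod 9).
    Then x = 16 + 20·0 = 16, valid modulo lcm(20, 18) = 180: x ≡ 16 (mod 180).
  Combine with x ≡ 4 (mod 12): gcd(180, 12) = 12; 4 - 16 = -12, which IS divisible by 12, so compatible.
    Write x = 16 + 180·t and substitute into x ≡ 4 (mod 12): 180·t ≡ 4 − 16 = -12 (mod 12).
    Divide the congruence (and modulus) by g = 12: 15·t ≡ -1 (mod 1).
    Modulo 1 every t works; take t = 0.
    Then x = 16 + 180·0 = 16, valid modulo lcm(180, 12) = 180: x ≡ 16 (mod 180).
Verify: 16 mod 20 = 16, 16 mod 18 = 16, 16 mod 12 = 4.

x ≡ 16 (mod 180).


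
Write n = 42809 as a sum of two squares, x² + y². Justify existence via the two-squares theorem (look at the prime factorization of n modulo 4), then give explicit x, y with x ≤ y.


Step 1: Factor n = 42809 = 13 · 37 · 89.
Step 2: Check the mod-4 condition on each prime factor: 13 ≡ 1 (mod 4), exponent 1; 37 ≡ 1 (mod 4), exponent 1; 89 ≡ 1 (mod 4), exponent 1.
All primes ≡ 3 (mod 4) appear to even exponent (or don't appear), so by the two-squares theorem n IS expressible as a sum of two squares.
Step 3: Build a representation. Here n = 13 · 37 · 89 is a product of primes ≡ 1 (mod 4). Each prime p ≡ 1 (mod 4) is itself a sum of two squares; find a² by testing p − a² for a perfect square:
  13: 13 − 1² = 12, 13 − 2² = 9 = 3² ⇒ 13 = 2² + 3².
  37: 37 − 1² = 36 = 6² ⇒ 37 = 1² + 6².
  89: 89 − 1² = 88, 89 − 2² = 85, 89 − 3² = 80, 89 − 4² = 73, 89 − 5² = 64 = 8² ⇒ 89 = 5² + 8².
  Combine using the Brahmagupta–Fibonacci identity (a² + b²)(c² + d²) = (ac − bd)² + (ad + bc)² = (ac + bd)² + (ad − bc)²:
  13 · 37 = 481: from (2² + 3²)(1² + 6²), take (2·1 − 3·6, 2·6 + 3·1) = (2 − 18, 12 + 3) = (-16, 15); dropping signs (only squares matter) gives (16, 15); check 16² + 15² = 256 + 225 = 481 ✓.
  481 · 89 = 42809: from (16² + 15²)(5² + 8²), take (16·5 − 15·8, 16·8 + 15·5) = (80 − 120, 128 + 75) = (-40, 203); dropping signs (only squares matter) gives (40, 203); check 40² + 203² = 1600 + 41209 = 42809 ✓.
Step 4: Order so x ≤ y and verify: 40² + 203² = 1600 + 41209 = 42809 = n. ✓

n = 42809 = 40² + 203² (one valid representation with x ≤ y).


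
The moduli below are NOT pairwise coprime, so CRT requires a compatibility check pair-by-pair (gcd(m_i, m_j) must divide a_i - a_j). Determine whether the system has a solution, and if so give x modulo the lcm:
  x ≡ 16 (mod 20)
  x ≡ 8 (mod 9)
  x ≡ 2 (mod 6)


Moduli 20, 9, 6 are not pairwise coprime, so CRT works modulo lcm(m_i) when all pairwise compatibility conditions hold.
Pairwise compatibility: gcd(m_i, m_j) must divide a_i - a_j for every pair.
Merge one congruence at a time:
  Start: x ≡ 16 (mod 20).
  Combine with x ≡ 8 (mod 9): gcd(20, 9) = 1; 8 - 16 = -8, which IS divisible by 1, so compatible.
    Write x = 16 + 20·t and substitute into x ≡ 8 (mod 9): 20·t ≡ 8 − 16 = -8 (mod 9).
    Reduce coefficients mod 9: 2·t ≡ 1 (mod 9).
    The inverse of 2 mod 9 is 5 (since 2·5 = 10 = 1·9 + 1), so t ≡ 5·1 = 5 ≡ 5 (mod 9).
    Then x = 16 + 20·5 = 116, valid modulo lcm(20, 9) = 180: x ≡ 116 (mod 180).
  Combine with x ≡ 2 (mod 6): gcd(180, 6) = 6; 2 - 116 = -114, which IS divisible by 6, so compatible.
    Write x = 116 + 180·t and substitute into x ≡ 2 (mod 6): 180·t ≡ 2 − 116 = -114 (mod 6).
    Divide the congruence (and modulus) by g = 6: 30·t ≡ -19 (mod 1).
    Modulo 1 every t works; take t = 0.
    Then x = 116 + 180·0 = 116, valid modulo lcm(180, 6) = 180: x ≡ 116 (mod 180).
Verify: 116 mod 20 = 16, 116 mod 9 = 8, 116 mod 6 = 2.

x ≡ 116 (mod 180).


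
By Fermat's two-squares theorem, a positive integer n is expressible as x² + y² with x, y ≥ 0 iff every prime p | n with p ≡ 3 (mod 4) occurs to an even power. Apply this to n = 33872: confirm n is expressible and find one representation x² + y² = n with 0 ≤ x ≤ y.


Step 1: Factor n = 33872 = 2^4 · 29 · 73.
Step 2: Check the mod-4 condition on each prime factor: 2 = 2 (special); 29 ≡ 1 (mod 4), exponent 1; 73 ≡ 1 (mod 4), exponent 1.
All primes ≡ 3 (mod 4) appear to even exponent (or don't appear), so by the two-squares theorem n IS expressible as a sum of two squares.
Step 3: Build a representation. Group n = k² · m with k = 4 and m = 29 · 73 = 2117 (a product of primes ≡ 1 (mod 4)); a representation of m scales to one of n via (k·x)² + (k·y)² = k²(x² + y²). Each prime p ≡ 1 (mod 4) is itself a sum of two squares; find a² by testing p − a² for a perfect square:
  29: 29 − 1² = 28, 29 − 2² = 25 = 5² ⇒ 29 = 2² + 5².
  73: 73 − 1² = 72, 73 − 2² = 69, 73 − 3² = 64 = 8² ⇒ 73 = 3² + 8².
  Combine using the Brahmagupta–Fibonacci identity (a² + b²)(c² + d²) = (ac − bd)² + (ad + bc)² = (ac + bd)² + (ad − bc)²:
  29 · 73 = 2117: from (2² + 5²)(3² + 8²), take (2·3 − 5·8, 2·8 + 5·3) = (6 − 40, 16 + 15) = (-34, 31); dropping signs (only squares matter) gives (34, 31); check 34² + 31² = 1156 + 961 = 2117 ✓.
  Scale by k = 4: (4·34, 4·31) = (136, 124).
Step 4: Order so x ≤ y and verify: 124² + 136² = 15376 + 18496 = 33872 = n. ✓

n = 33872 = 124² + 136² (one valid representation with x ≤ y).


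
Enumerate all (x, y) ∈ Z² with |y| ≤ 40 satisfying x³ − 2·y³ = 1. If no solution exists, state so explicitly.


The equation is x³ - 2y³ = 1. For fixed y, x³ = 2·y³ + 1, so a solution requires the RHS to be a perfect cube.
Strategy: iterate y from -40 to 40, compute RHS = 2·y³ + 1, and check whether it is a (positive or negative) perfect cube.
Check small values of y:
  y = 0: RHS = 1 = (1)³ ⇒ x = 1 works.
  y = 1: RHS = 3 is not a perfect cube.
  y = -1: RHS = -1 = (-1)³ ⇒ x = -1 works.
  y = 2: RHS = 17 is not a perfect cube.
  y = -2: RHS = -15 is not a perfect cube.
  y = 3: RHS = 55 is not a perfect cube.
  y = -3: RHS = -53 is not a perfect cube.
Continuing the search up to |y| = 40 finds no further solutions beyond those listed.
Collected solutions: (1, 0), (-1, -1).

Solutions (with |y| ≤ 40): (1, 0), (-1, -1).


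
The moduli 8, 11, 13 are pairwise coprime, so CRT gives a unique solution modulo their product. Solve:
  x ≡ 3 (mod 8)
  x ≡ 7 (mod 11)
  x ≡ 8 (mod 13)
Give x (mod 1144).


Moduli 8, 11, 13 are pairwise coprime; by CRT there is a unique solution modulo M = 8 · 11 · 13 = 1144.
Solve pairwise, accumulating the modulus:
  Start with x ≡ 3 (mod 8).
  Combine with x ≡ 7 (mod 11): since gcd(8, 11) = 1, we get a unique residue mod 88.
    Write x = 3 + 8·t and substitute into x ≡ 7 (mod 11): 8·t ≡ 7 − 3 = 4 (mod 11).
    The inverse of 8 mod 11 is 7 (since 8·7 = 56 = 5·11 + 1), so t ≡ 7·4 = 28 ≡ 6 (mod 11).
    Then x = 3 + 8·6 = 51, valid modulo lcm(8, 11) = 88: x ≡ 51 (mod 88).
  Combine with x ≡ 8 (mod 13): since gcd(88, 13) = 1, we get a unique residue mod 1144.
    Write x = 51 + 88·t and substitute into x ≡ 8 (mod 13): 88·t ≡ 8 − 51 = -43 (mod 13).
    Reduce coefficients mod 13: 10·t ≡ 9 (mod 13).
    The inverse of 10 mod 13 is 4 (since 10·4 = 40 = 3·13 + 1), so t ≡ 4·9 = 36 ≡ 10 (mod 13).
    Then x = 51 + 88·10 = 931, valid modulo lcm(88, 13) = 1144: x ≡ 931 (mod 1144).
Verify: 931 mod 8 = 3 ✓, 931 mod 11 = 7 ✓, 931 mod 13 = 8 ✓.

x ≡ 931 (mod 1144).


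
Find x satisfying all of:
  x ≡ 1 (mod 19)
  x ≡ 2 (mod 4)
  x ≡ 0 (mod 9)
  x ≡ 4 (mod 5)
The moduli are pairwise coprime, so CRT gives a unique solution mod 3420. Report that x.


Product of moduli M = 19 · 4 · 9 · 5 = 3420.
Merge one congruence at a time:
  Start: x ≡ 1 (mod 19).
  Combine with x ≡ 2 (mod 4); new modulus lcm = 76.
    Write x = 1 + 19·t and substitute into x ≡ 2 (mod 4): 19·t ≡ 2 − 1 = 1 (mod 4).
    Reduce coefficients mod 4: 3·t ≡ 1 (mod 4).
    The inverse of 3 mod 4 is 3 (since 3·3 = 9 = 2·4 + 1), so t ≡ 3·1 = 3 ≡ 3 (mod 4).
    Then x = 1 + 19·3 = 58, valid modulo lcm(19, 4) = 76: x ≡ 58 (mod 76).
  Combine with x ≡ 0 (mod 9); new modulus lcm = 684.
    Write x = 58 + 76·t and substitute into x ≡ 0 (mod 9): 76·t ≡ 0 − 58 = -58 (mod 9).
    Reduce coefficients mod 9: 4·t ≡ 5 (mod 9).
    The inverse of 4 mod 9 is 7 (since 4·7 = 28 = 3·9 + 1), so t ≡ 7·5 = 35 ≡ 8 (mod 9).
    Then x = 58 + 76·8 = 666, valid modulo lcm(76, 9) = 684: x ≡ 666 (mod 684).
  Combine with x ≡ 4 (mod 5); new modulus lcm = 3420.
    Write x = 666 + 684·t and substitute into x ≡ 4 (mod 5): 684·t ≡ 4 − 666 = -662 (mod 5).
    Reduce coefficients mod 5: 4·t ≡ 3 (mod 5).
    The inverse of 4 mod 5 is 4 (since 4·4 = 16 = 3·5 + 1), so t ≡ 4·3 = 12 ≡ 2 (mod 5).
    Then x = 666 + 684·2 = 2034, valid modulo lcm(684, 5) = 3420: x ≡ 2034 (mod 3420).
Verify against each original: 2034 mod 19 = 1, 2034 mod 4 = 2, 2034 mod 9 = 0, 2034 mod 5 = 4.

x ≡ 2034 (mod 3420).


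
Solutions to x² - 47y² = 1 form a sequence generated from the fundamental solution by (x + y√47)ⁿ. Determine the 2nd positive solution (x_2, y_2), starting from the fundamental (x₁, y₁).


Step 1: Find the fundamental solution (x₁, y₁) of x² - 47y² = 1.
  Expand √47 as a continued fraction. a₀ = ⌊√47⌋ = 6; iterate m_{k+1} = d_k·a_k − m_k, d_{k+1} = (47 − m_{k+1}²)/d_k, a_{k+1} = ⌊(a₀ + m_{k+1})/d_{k+1}⌋ (starting m₀ = 0, d₀ = 1), with convergents p_k = a_k·p_{k-1} + p_{k-2}, q_k = a_k·q_{k-1} + q_{k-2} (p₋₁ = 1, q₋₁ = 0):
  k = 0: a₀ = 6; p₀/q₀ = 6/1; p₀² − 47·q₀² = 36 − 47 = -11.
  k = 1: m = 6, d = 11, a = ⌊(6 + 6)/11⌋ = 1; p/q = (1·6 + 1)/(1·1 + 0) = 7/1; p² − 47·q² = 49 − 47 = 2.
  k = 2: m = 5, d = 2, a = ⌊(6 + 5)/2⌋ = 5; p/q = (5·7 + 6)/(5·1 + 1) = 41/6; p² − 47·q² = 1681 − 1692 = -11.
  k = 3: m = 5, d = 11, a = ⌊(6 + 5)/11⌋ = 1; p/q = (1·41 + 7)/(1·6 + 1) = 48/7; p² − 47·q² = 2304 − 2303 = 1.
  The first convergent with p² − 47·q² = 1 gives the fundamental solution (x₁, y₁) = (48, 7).
Step 2: Apply the recurrence (x_{n+1}, y_{n+1}) = (x₁x_n + 47y₁y_n, x₁y_n + y₁x_n) repeatedly.
  From (x_1, y_1) = (48, 7): x_2 = 48·48 + 47·7·7 = 4607; y_2 = 48·7 + 7·48 = 672.
Step 3: Verify x_2² - 47·y_2² = 21224449 - 21224448 = 1 (should be 1). ✓

(x_1, y_1) = (48, 7); (x_2, y_2) = (4607, 672).


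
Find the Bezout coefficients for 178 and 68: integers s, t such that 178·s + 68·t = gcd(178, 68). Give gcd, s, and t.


Euclidean algorithm on (178, 68) — divide until remainder is 0:
  178 = 2 · 68 + 42
  68 = 1 · 42 + 26
  42 = 1 · 26 + 16
  26 = 1 · 16 + 10
  16 = 1 · 10 + 6
  10 = 1 · 6 + 4
  6 = 1 · 4 + 2
  4 = 2 · 2 + 0
gcd(178, 68) = 2.
Track Bezout coefficients alongside the remainders: start with r₀ = 178 = a·1 + b·0 (s = 1, t = 0) and r₁ = 68 = a·0 + b·1 (s = 0, t = 1); each new remainder r_{k+1} = r_{k-1} − q_k·r_k inherits s_{k+1} = s_{k-1} − q_k·s_k, t_{k+1} = t_{k-1} − q_k·t_k, so r_k = a·s_k + b·t_k at every step:
  q = 2: r = 42, s = 1 − 2·0 = 1, t = 0 − 2·1 = -2  (check: 178·1 + 68·(-2) = 42)
  q = 1: r = 26, s = 0 − 1·1 = -1, t = 1 − 1·(-2) = 3  (check: 178·(-1) + 68·3 = 26)
  q = 1: r = 16, s = 1 − 1·(-1) = 2, t = -2 − 1·3 = -5  (check: 178·2 + 68·(-5) = 16)
  q = 1: r = 10, s = -1 − 1·2 = -3, t = 3 − 1·(-5) = 8  (check: 178·(-3) + 68·8 = 10)
  q = 1: r = 6, s = 2 − 1·(-3) = 5, t = -5 − 1·8 = -13  (check: 178·5 + 68·(-13) = 6)
  q = 1: r = 4, s = -3 − 1·5 = -8, t = 8 − 1·(-13) = 21  (check: 178·(-8) + 68·21 = 4)
  q = 1: r = 2, s = 5 − 1·(-8) = 13, t = -13 − 1·21 = -34  (check: 178·13 + 68·(-34) = 2)
The row with r = 2 (the gcd) gives the Bezout coefficients s = 13, t = -34.
Result: 178 · (13) + 68 · (-34) = 2.

gcd(178, 68) = 2; s = 13, t = -34 (check: 178·13 + 68·(-34) = 2).


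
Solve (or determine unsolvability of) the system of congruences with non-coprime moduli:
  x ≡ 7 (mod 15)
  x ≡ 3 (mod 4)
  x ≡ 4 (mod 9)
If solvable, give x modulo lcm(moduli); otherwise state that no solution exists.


Moduli 15, 4, 9 are not pairwise coprime, so CRT works modulo lcm(m_i) when all pairwise compatibility conditions hold.
Pairwise compatibility: gcd(m_i, m_j) must divide a_i - a_j for every pair.
Merge one congruence at a time:
  Start: x ≡ 7 (mod 15).
  Combine with x ≡ 3 (mod 4): gcd(15, 4) = 1; 3 - 7 = -4, which IS divisible by 1, so compatible.
    Write x = 7 + 15·t and substitute into x ≡ 3 (mod 4): 15·t ≡ 3 − 7 = -4 (mod 4).
    Reduce coefficients mod 4: 3·t ≡ 0 (mod 4).
    The inverse of 3 mod 4 is 3 (since 3·3 = 9 = 2·4 + 1), so t ≡ 3·0 = 0 ≡ 0 (mod 4).
    Then x = 7 + 15·0 = 7, valid modulo lcm(15, 4) = 60: x ≡ 7 (mod 60).
  Combine with x ≡ 4 (mod 9): gcd(60, 9) = 3; 4 - 7 = -3, which IS divisible by 3, so compatible.
    Write x = 7 + 60·t and substitute into x ≡ 4 (mod 9): 60·t ≡ 4 − 7 = -3 (mod 9).
    Divide the congruence (and modulus) by g = 3: 20·t ≡ -1 (mod 3).
    Reduce coefficients mod 3: 2·t ≡ 2 (mod 3).
    The inverse of 2 mod 3 is 2 (since 2·2 = 4 = 1·3 + 1), so t ≡ 2·2 = 4 ≡ 1 (mod 3).
    Then x = 7 + 60·1 = 67, valid modulo lcm(60, 9) = 180: x ≡ 67 (mod 180).
Verify: 67 mod 15 = 7, 67 mod 4 = 3, 67 mod 9 = 4.

x ≡ 67 (mod 180).


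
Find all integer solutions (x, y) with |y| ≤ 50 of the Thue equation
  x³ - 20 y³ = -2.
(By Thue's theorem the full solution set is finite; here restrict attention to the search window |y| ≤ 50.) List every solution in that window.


The equation is x³ - 20y³ = -2. For fixed y, x³ = 20·y³ − 2, so a solution requires the RHS to be a perfect cube.
Strategy: iterate y from -50 to 50, compute RHS = 20·y³ − 2, and check whether it is a (positive or negative) perfect cube.
Check small values of y:
  y = 0: RHS = -2 is not a perfect cube.
  y = 1: RHS = 18 is not a perfect cube.
  y = -1: RHS = -22 is not a perfect cube.
  y = 2: RHS = 158 is not a perfect cube.
  y = -2: RHS = -162 is not a perfect cube.
  y = 3: RHS = 538 is not a perfect cube.
  y = -3: RHS = -542 is not a perfect cube.
Continuing the search up to |y| = 50 finds no solutions either.
No (x, y) in the scanned range satisfies the equation.

No integer solutions with |y| ≤ 50.


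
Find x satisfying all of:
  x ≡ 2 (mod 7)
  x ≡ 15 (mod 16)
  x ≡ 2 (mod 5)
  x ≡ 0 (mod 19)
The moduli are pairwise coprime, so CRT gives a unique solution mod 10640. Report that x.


Product of moduli M = 7 · 16 · 5 · 19 = 10640.
Merge one congruence at a time:
  Start: x ≡ 2 (mod 7).
  Combine with x ≡ 15 (mod 16); new modulus lcm = 112.
    Write x = 2 + 7·t and substitute into x ≡ 15 (mod 16): 7·t ≡ 15 − 2 = 13 (mod 16).
    The inverse of 7 mod 16 is 7 (since 7·7 = 49 = 3·16 + 1), so t ≡ 7·13 = 91 ≡ 11 (mod 16).
    Then x = 2 + 7·11 = 79, valid modulo lcm(7, 16) = 112: x ≡ 79 (mod 112).
  Combine with x ≡ 2 (mod 5); new modulus lcm = 560.
    Write x = 79 + 112·t and substitute into x ≡ 2 (mod 5): 112·t ≡ 2 − 79 = -77 (mod 5).
    Reduce coefficients mod 5: 2·t ≡ 3 (mod 5).
    The inverse of 2 mod 5 is 3 (since 2·3 = 6 = 1·5 + 1), so t ≡ 3·3 = 9 ≡ 4 (mod 5).
    Then x = 79 + 112·4 = 527, valid modulo lcm(112, 5) = 560: x ≡ 527 (mod 560).
  Combine with x ≡ 0 (mod 19); new modulus lcm = 10640.
    Write x = 527 + 560·t and substitute into x ≡ 0 (mod 19): 560·t ≡ 0 − 527 = -527 (mod 19).
    Reduce coefficients mod 19: 9·t ≡ 5 (mod 19).
    The inverse of 9 mod 19 is 17 (since 9·17 = 153 = 8·19 + 1), so t ≡ 17·5 = 85 ≡ 9 (mod 19).
    Then x = 527 + 560·9 = 5567, valid modulo lcm(560, 19) = 10640: x ≡ 5567 (mod 10640).
Verify against each original: 5567 mod 7 = 2, 5567 mod 16 = 15, 5567 mod 5 = 2, 5567 mod 19 = 0.

x ≡ 5567 (mod 10640).


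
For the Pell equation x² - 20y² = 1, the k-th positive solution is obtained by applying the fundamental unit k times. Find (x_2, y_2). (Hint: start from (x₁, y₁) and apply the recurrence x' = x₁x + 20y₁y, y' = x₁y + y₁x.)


Step 1: Find the fundamental solution (x₁, y₁) of x² - 20y² = 1.
  Expand √20 as a continued fraction. a₀ = ⌊√20⌋ = 4; iterate m_{k+1} = d_k·a_k − m_k, d_{k+1} = (20 − m_{k+1}²)/d_k, a_{k+1} = ⌊(a₀ + m_{k+1})/d_{k+1}⌋ (starting m₀ = 0, d₀ = 1), with convergents p_k = a_k·p_{k-1} + p_{k-2}, q_k = a_k·q_{k-1} + q_{k-2} (p₋₁ = 1, q₋₁ = 0):
  k = 0: a₀ = 4; p₀/q₀ = 4/1; p₀² − 20·q₀² = 16 − 20 = -4.
  k = 1: m = 4, d = 4, a = ⌊(4 + 4)/4⌋ = 2; p/q = (2·4 + 1)/(2·1 + 0) = 9/2; p² − 20·q² = 81 − 80 = 1.
  The first convergent with p² − 20·q² = 1 gives the fundamental solution (x₁, y₁) = (9, 2).
Step 2: Apply the recurrence (x_{n+1}, y_{n+1}) = (x₁x_n + 20y₁y_n, x₁y_n + y₁x_n) repeatedly.
  From (x_1, y_1) = (9, 2): x_2 = 9·9 + 20·2·2 = 161; y_2 = 9·2 + 2·9 = 36.
Step 3: Verify x_2² - 20·y_2² = 25921 - 25920 = 1 (should be 1). ✓

(x_1, y_1) = (9, 2); (x_2, y_2) = (161, 36).


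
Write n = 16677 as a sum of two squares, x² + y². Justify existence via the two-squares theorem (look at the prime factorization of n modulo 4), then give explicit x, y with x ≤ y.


Step 1: Factor n = 16677 = 3^2 · 17 · 109.
Step 2: Check the mod-4 condition on each prime factor: 3 ≡ 3 (mod 4), exponent 2 (must be even); 17 ≡ 1 (mod 4), exponent 1; 109 ≡ 1 (mod 4), exponent 1.
All primes ≡ 3 (mod 4) appear to even exponent (or don't appear), so by the two-squares theorem n IS expressible as a sum of two squares.
Step 3: Build a representation. Group n = k² · m with k = 3 and m = 17 · 109 = 1853 (a product of primes ≡ 1 (mod 4)); a representation of m scales to one of n via (k·x)² + (k·y)² = k²(x² + y²). Each prime p ≡ 1 (mod 4) is itself a sum of two squares; find a² by testing p − a² for a perfect square:
  17: 17 − 1² = 16 = 4² ⇒ 17 = 1² + 4².
  109: 109 − 1² = 108, 109 − 2² = 105, 109 − 3² = 100 = 10² ⇒ 109 = 3² + 10².
  Combine using the Brahmagupta–Fibonacci identity (a² + b²)(c² + d²) = (ac − bd)² + (ad + bc)² = (ac + bd)² + (ad − bc)²:
  17 · 109 = 1853: from (1² + 4²)(3² + 10²), take (1·3 − 4·10, 1·10 + 4·3) = (3 − 40, 10 + 12) = (-37, 22); dropping signs (only squares matter) gives (37, 22); check 37² + 22² = 1369 + 484 = 1853 ✓.
  Scale by k = 3: (3·37, 3·22) = (111, 66).
Step 4: Order so x ≤ y and verify: 66² + 111² = 4356 + 12321 = 16677 = n. ✓

n = 16677 = 66² + 111² (one valid representation with x ≤ y).
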